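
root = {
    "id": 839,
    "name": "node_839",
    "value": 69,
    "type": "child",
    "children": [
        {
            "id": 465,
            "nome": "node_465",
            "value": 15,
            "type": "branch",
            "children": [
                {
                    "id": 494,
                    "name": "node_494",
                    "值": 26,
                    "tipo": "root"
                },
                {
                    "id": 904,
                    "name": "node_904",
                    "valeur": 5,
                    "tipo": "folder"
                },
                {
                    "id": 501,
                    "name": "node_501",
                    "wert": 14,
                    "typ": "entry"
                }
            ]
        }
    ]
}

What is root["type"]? "child"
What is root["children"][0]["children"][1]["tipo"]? "folder"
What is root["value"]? 69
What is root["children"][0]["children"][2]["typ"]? "entry"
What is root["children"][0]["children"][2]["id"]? 501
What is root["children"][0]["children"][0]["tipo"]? "root"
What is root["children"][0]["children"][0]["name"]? "node_494"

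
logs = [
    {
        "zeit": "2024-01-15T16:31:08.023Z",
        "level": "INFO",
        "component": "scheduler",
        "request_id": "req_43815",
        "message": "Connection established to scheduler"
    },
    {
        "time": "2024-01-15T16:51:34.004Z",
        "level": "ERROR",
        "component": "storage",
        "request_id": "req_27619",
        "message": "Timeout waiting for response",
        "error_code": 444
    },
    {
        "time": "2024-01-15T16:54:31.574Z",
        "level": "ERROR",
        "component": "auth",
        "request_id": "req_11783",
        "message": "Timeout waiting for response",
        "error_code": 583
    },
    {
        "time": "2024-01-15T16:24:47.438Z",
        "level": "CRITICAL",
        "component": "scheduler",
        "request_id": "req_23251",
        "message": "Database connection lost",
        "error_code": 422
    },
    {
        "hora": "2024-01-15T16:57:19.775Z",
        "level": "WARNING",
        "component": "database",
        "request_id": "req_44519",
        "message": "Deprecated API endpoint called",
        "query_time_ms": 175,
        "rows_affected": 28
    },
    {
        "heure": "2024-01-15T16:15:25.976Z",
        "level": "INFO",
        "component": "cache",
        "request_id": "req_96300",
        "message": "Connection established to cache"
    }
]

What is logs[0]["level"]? "INFO"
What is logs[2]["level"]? "ERROR"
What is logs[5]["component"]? "cache"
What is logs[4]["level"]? "WARNING"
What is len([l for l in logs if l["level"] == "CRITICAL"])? 1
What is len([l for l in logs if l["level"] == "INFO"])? 2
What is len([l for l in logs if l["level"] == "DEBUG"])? 0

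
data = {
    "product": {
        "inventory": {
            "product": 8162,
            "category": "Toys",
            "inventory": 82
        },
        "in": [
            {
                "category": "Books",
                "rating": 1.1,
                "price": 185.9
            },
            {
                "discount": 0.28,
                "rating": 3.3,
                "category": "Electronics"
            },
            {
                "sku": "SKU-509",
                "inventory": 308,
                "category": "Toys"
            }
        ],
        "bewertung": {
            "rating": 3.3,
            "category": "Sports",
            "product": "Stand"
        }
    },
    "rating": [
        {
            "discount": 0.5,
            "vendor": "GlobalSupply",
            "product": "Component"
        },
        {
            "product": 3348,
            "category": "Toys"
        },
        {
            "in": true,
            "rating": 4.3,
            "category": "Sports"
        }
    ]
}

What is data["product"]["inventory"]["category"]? "Toys"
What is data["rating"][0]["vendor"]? "GlobalSupply"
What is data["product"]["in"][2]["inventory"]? 308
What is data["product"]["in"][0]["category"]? "Books"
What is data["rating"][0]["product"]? "Component"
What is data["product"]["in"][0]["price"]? 185.9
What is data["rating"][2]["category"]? "Sports"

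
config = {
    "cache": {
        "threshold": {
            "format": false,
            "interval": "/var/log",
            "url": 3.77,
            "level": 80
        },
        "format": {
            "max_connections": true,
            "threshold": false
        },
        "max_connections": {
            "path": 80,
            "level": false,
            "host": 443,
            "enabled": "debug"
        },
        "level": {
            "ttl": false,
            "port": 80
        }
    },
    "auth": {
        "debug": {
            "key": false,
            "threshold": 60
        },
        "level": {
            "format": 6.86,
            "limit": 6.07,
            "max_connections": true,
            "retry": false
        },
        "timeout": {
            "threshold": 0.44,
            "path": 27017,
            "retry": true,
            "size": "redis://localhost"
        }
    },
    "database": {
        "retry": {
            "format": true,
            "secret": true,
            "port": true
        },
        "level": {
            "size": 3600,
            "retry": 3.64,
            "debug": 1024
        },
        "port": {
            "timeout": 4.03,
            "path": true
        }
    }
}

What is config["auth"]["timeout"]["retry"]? True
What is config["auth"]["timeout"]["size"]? "redis://localhost"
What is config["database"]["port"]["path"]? True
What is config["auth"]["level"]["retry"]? False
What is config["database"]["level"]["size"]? 3600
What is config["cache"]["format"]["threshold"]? False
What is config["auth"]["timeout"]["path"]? 27017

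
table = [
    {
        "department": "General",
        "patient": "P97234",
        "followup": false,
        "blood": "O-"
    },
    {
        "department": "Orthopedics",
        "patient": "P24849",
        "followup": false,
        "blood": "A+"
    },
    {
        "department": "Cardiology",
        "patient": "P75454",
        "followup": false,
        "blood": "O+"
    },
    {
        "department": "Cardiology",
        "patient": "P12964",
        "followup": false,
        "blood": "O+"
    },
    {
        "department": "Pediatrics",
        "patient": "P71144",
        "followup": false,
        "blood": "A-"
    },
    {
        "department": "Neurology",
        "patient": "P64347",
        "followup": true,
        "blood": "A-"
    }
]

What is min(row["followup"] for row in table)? False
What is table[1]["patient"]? "P24849"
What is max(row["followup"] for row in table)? True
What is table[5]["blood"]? "A-"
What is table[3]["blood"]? "O+"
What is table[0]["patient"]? "P97234"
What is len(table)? 6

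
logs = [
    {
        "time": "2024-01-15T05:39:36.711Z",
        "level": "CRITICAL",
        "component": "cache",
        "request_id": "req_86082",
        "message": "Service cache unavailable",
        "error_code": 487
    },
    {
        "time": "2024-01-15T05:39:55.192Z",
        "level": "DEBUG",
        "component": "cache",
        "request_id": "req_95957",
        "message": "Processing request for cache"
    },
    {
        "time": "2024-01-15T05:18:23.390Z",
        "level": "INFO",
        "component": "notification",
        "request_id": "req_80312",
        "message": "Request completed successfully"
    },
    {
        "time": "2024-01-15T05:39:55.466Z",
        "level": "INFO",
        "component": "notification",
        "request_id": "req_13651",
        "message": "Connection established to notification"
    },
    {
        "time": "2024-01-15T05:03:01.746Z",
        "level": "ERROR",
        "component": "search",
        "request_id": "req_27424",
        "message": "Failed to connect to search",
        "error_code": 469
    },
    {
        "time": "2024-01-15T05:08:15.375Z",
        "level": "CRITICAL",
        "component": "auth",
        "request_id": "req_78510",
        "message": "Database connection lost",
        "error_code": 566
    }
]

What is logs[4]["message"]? "Failed to connect to search"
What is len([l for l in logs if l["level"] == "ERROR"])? 1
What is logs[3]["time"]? "2024-01-15T05:39:55.466Z"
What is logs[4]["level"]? "ERROR"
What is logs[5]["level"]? "CRITICAL"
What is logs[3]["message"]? "Connection established to notification"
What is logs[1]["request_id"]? "req_95957"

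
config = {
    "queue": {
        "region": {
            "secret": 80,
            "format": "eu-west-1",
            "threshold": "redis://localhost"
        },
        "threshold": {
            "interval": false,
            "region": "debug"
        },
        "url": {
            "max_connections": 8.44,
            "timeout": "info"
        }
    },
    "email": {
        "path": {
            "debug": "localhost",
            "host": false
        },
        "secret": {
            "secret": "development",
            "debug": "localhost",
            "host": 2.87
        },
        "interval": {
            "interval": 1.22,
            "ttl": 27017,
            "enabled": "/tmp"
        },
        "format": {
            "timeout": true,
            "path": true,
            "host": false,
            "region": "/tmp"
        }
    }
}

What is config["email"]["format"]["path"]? True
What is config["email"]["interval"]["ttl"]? 27017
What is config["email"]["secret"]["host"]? 2.87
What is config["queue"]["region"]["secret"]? 80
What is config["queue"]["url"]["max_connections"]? 8.44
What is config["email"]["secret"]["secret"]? "development"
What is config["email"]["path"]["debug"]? "localhost"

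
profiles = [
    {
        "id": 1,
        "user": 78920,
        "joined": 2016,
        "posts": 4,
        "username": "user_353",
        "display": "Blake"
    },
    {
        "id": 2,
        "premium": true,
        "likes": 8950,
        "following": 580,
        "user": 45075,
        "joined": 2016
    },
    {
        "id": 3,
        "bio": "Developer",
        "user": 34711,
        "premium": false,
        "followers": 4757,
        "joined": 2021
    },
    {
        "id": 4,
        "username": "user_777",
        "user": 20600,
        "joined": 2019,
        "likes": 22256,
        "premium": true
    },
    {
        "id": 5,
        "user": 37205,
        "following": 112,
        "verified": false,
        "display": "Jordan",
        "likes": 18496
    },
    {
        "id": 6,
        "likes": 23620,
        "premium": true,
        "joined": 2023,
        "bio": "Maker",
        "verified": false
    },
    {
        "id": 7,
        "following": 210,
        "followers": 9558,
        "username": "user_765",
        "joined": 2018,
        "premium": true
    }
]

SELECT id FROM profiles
[1, 2, 3, 4, 5, 6, 7]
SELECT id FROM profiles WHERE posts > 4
[]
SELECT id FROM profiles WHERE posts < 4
[]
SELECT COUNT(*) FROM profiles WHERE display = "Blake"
1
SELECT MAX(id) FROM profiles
7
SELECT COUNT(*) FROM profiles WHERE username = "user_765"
1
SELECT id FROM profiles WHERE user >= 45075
[1, 2]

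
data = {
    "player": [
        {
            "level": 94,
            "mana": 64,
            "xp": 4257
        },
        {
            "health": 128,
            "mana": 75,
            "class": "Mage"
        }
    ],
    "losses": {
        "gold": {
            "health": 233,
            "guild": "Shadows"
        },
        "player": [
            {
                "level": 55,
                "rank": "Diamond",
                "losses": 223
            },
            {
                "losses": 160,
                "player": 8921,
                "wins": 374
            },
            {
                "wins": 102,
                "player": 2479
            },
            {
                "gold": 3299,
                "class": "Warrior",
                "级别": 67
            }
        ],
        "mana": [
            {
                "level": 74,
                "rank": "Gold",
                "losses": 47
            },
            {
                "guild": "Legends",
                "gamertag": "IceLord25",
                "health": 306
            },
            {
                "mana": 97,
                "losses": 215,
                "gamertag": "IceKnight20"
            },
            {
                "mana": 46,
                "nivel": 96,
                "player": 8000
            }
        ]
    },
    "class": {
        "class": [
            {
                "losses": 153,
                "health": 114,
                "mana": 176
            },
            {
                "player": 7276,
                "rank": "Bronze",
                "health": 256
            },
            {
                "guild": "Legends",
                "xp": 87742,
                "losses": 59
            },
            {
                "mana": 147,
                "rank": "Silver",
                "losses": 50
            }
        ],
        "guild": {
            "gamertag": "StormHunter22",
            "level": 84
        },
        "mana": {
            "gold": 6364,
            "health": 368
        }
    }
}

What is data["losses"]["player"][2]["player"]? 2479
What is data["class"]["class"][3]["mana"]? 147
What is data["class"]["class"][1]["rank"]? "Bronze"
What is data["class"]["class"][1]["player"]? 7276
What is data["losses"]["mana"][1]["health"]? 306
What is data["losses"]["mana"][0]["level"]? 74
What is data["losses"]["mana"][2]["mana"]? 97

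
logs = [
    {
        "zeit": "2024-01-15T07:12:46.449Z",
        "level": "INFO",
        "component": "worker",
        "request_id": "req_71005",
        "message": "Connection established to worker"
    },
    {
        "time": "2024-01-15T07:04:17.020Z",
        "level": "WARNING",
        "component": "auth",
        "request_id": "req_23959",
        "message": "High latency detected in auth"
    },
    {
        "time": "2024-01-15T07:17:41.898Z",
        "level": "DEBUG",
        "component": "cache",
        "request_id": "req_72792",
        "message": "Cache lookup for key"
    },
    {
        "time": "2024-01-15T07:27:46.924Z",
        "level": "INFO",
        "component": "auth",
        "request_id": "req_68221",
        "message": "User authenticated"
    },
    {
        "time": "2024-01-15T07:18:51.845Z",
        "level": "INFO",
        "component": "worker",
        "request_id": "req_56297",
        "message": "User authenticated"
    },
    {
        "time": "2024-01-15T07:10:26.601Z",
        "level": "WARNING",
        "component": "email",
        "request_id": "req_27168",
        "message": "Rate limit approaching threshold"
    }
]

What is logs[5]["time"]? "2024-01-15T07:10:26.601Z"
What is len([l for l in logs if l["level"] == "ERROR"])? 0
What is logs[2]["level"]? "DEBUG"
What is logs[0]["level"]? "INFO"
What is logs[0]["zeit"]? "2024-01-15T07:12:46.449Z"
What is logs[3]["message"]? "User authenticated"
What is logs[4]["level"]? "INFO"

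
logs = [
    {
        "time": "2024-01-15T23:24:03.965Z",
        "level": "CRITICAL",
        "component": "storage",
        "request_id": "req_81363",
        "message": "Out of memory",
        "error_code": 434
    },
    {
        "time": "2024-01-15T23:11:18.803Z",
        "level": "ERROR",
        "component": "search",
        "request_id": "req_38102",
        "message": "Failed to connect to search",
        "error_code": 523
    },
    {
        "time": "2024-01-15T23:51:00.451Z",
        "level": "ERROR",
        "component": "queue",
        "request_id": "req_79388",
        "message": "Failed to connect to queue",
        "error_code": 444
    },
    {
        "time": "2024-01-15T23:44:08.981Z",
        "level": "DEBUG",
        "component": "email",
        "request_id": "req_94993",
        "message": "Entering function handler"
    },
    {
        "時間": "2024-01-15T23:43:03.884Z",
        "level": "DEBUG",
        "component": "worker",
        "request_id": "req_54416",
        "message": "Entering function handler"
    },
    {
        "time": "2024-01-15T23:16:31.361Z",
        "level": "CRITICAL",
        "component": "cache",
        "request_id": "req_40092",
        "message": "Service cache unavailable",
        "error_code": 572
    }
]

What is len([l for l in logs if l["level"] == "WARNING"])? 0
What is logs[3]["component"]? "email"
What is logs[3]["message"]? "Entering function handler"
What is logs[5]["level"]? "CRITICAL"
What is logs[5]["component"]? "cache"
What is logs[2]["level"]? "ERROR"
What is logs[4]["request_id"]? "req_54416"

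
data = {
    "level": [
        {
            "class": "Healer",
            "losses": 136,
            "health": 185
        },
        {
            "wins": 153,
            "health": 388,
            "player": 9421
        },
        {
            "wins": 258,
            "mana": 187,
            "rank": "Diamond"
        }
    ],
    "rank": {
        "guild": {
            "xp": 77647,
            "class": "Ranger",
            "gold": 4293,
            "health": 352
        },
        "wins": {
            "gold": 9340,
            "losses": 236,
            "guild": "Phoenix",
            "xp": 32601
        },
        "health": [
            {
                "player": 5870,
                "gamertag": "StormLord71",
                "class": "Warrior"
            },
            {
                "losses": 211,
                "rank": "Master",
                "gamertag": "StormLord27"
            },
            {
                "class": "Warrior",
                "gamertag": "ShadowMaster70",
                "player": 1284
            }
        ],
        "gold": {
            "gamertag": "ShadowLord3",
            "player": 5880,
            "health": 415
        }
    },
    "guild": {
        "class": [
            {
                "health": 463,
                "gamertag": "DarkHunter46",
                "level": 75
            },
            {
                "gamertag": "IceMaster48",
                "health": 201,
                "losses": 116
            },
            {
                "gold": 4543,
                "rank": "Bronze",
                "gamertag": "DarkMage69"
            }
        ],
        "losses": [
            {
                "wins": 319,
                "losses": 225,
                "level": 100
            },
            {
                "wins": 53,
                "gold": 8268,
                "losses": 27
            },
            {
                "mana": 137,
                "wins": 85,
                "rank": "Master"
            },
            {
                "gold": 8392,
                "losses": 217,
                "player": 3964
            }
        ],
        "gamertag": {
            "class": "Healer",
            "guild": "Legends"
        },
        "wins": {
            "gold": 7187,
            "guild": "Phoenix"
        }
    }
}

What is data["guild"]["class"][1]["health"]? 201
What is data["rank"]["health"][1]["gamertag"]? "StormLord27"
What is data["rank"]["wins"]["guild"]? "Phoenix"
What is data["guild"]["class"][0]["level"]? 75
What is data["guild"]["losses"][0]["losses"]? 225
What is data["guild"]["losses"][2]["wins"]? 85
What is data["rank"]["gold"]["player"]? 5880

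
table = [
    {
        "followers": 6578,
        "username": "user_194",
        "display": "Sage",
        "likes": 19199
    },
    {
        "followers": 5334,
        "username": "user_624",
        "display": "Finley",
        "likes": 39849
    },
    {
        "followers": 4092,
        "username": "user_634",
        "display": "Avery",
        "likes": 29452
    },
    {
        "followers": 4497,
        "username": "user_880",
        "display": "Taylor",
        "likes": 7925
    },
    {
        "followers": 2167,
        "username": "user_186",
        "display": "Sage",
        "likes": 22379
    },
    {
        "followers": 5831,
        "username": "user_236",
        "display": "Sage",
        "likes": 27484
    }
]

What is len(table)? 6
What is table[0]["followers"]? 6578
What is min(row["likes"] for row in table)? 7925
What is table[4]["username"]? "user_186"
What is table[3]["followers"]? 4497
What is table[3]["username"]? "user_880"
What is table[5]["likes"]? 27484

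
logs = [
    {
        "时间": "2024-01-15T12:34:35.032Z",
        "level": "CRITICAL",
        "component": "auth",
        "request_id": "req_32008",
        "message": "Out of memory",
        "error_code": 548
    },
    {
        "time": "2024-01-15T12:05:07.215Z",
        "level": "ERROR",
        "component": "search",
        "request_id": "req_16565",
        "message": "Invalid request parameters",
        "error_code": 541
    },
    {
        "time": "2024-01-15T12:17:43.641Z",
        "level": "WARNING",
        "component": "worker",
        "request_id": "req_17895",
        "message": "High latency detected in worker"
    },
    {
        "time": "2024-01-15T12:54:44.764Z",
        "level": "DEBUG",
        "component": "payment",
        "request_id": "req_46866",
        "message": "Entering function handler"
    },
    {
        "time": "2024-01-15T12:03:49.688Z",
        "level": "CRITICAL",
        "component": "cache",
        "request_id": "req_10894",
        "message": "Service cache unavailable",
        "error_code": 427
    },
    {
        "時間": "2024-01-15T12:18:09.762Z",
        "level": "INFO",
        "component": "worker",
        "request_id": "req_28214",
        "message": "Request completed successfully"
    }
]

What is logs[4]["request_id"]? "req_10894"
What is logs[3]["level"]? "DEBUG"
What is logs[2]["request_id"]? "req_17895"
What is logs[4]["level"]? "CRITICAL"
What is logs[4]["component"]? "cache"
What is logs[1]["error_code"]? 541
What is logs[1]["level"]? "ERROR"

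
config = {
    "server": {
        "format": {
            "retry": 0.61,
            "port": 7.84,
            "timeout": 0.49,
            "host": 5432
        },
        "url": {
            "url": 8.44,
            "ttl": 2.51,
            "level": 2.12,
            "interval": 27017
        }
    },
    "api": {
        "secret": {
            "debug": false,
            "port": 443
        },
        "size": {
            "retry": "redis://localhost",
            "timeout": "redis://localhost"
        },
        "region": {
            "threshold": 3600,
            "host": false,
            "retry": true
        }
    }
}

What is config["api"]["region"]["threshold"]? 3600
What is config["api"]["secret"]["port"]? 443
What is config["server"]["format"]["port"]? 7.84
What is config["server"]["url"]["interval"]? 27017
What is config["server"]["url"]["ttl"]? 2.51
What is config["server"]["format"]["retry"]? 0.61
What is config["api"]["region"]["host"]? False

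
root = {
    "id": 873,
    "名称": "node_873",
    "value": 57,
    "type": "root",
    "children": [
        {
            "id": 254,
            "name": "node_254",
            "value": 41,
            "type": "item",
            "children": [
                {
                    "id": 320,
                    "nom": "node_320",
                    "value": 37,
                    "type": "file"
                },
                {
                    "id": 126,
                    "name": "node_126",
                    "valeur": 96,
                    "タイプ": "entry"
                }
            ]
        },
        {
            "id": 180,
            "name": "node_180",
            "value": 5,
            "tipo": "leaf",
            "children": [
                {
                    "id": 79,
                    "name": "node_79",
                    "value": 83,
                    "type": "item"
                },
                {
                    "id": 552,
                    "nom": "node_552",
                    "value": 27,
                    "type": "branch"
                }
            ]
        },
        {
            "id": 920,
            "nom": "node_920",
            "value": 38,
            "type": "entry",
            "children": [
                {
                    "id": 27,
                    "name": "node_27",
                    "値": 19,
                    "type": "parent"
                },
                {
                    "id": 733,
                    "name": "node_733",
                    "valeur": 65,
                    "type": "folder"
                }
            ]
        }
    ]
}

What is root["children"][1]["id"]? 180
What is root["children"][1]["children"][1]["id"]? 552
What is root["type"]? "root"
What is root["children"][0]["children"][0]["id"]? 320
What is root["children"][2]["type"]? "entry"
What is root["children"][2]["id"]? 920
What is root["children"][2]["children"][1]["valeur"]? 65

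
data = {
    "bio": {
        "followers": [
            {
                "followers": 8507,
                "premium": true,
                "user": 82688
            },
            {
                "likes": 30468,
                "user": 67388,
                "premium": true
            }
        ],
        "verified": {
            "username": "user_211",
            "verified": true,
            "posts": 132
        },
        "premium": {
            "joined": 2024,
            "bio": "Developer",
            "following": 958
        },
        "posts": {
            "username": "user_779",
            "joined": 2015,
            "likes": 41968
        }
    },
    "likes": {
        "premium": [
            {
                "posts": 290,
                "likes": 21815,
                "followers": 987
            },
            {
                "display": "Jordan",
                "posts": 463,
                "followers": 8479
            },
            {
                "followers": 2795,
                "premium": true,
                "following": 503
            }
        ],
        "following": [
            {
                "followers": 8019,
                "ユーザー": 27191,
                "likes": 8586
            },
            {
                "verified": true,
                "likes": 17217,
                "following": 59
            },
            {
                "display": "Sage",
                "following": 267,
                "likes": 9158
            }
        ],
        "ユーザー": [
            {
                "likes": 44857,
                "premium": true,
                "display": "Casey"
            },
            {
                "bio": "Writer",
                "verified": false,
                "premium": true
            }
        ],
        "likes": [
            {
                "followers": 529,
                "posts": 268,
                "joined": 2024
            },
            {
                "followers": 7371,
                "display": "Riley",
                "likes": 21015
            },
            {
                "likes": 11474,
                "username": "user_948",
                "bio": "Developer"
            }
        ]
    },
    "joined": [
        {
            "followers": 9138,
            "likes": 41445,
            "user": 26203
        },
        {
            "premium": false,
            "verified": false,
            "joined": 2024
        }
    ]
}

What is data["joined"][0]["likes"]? 41445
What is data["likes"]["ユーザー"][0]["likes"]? 44857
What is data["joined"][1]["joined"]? 2024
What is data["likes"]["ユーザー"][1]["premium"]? True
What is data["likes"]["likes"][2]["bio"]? "Developer"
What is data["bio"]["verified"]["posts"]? 132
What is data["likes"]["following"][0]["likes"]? 8586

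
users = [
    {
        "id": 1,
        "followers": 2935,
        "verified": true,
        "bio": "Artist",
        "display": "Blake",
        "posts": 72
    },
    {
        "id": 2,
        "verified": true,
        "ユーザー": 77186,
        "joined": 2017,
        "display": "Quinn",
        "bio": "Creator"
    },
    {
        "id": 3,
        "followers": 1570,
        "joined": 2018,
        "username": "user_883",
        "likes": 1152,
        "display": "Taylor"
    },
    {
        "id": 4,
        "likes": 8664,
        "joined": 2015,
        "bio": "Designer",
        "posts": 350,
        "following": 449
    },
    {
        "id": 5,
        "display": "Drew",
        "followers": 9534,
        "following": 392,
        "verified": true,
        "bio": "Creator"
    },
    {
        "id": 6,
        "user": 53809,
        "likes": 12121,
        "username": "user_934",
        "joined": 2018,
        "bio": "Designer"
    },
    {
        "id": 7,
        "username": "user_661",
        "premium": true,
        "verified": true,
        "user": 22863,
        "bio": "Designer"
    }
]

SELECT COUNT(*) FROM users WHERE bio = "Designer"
3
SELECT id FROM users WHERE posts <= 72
[1]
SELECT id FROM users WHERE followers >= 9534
[5]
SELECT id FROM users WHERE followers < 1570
[]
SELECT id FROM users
[1, 2, 3, 4, 5, 6, 7]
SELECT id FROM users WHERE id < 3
[1, 2]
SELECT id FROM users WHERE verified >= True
[1, 2, 5, 7]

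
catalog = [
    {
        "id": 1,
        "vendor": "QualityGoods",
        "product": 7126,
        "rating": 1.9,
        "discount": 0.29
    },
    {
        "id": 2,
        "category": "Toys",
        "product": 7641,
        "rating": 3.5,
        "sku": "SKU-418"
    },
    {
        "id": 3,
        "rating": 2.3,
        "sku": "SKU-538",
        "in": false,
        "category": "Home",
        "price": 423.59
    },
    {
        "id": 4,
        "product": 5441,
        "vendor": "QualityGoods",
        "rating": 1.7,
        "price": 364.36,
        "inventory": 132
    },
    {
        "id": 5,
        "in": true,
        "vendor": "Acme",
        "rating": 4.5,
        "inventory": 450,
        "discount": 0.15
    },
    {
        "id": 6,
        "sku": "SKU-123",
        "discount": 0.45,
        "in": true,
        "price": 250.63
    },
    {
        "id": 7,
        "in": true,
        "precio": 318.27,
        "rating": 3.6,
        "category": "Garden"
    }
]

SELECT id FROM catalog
[1, 2, 3, 4, 5, 6, 7]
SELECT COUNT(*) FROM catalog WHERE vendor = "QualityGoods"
2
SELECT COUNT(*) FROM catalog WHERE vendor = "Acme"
1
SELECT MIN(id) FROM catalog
1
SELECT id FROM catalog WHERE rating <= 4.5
[1, 2, 3, 4, 5, 7]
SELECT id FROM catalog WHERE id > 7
[]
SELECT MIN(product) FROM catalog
5441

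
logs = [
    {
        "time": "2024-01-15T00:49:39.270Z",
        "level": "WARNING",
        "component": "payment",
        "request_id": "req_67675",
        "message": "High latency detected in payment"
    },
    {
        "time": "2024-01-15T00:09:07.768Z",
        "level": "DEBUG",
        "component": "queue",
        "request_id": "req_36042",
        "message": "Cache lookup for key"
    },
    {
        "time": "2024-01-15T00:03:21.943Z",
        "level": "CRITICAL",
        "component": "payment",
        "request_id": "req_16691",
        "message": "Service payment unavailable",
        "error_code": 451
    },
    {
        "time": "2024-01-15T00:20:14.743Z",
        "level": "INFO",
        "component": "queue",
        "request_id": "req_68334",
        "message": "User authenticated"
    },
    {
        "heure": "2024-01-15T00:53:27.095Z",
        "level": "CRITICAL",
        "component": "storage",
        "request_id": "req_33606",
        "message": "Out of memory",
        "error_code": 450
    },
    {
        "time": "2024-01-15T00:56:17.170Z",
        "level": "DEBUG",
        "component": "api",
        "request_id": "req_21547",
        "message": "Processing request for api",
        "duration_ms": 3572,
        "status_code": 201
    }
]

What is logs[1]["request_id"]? "req_36042"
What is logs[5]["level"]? "DEBUG"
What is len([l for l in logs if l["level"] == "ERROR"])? 0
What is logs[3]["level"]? "INFO"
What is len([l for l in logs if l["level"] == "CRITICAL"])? 2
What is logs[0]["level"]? "WARNING"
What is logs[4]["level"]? "CRITICAL"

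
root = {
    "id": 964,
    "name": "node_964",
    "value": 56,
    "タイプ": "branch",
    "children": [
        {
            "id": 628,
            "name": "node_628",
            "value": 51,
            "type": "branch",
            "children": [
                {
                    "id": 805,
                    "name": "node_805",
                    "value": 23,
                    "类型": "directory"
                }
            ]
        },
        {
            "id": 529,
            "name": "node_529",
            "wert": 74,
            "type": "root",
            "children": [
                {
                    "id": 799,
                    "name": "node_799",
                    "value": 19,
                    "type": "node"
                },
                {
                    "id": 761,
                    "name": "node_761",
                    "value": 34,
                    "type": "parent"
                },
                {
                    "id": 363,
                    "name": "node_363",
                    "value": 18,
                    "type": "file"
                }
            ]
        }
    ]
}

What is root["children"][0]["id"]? 628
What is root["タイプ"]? "branch"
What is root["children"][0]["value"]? 51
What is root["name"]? "node_964"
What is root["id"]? 964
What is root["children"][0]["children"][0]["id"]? 805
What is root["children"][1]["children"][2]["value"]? 18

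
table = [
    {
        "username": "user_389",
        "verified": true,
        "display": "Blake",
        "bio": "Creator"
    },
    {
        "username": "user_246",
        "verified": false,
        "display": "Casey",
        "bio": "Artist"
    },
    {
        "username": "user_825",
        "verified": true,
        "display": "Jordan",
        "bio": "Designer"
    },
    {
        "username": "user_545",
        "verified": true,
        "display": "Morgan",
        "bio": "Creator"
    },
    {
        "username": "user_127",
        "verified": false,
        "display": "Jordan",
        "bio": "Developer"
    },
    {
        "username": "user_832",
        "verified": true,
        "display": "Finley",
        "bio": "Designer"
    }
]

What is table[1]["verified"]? False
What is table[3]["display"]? "Morgan"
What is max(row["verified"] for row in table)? True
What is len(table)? 6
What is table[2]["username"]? "user_825"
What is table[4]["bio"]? "Developer"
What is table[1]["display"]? "Casey"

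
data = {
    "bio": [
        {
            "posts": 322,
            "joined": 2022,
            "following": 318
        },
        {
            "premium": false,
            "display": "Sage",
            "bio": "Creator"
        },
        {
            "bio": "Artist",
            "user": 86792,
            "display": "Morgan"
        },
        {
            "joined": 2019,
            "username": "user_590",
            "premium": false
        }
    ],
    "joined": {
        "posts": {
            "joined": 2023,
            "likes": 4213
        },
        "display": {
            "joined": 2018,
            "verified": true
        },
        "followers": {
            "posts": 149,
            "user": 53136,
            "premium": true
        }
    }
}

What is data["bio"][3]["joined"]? 2019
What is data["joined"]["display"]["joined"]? 2018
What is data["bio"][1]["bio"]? "Creator"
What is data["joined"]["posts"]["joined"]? 2023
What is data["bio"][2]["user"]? 86792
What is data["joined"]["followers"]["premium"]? True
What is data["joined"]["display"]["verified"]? True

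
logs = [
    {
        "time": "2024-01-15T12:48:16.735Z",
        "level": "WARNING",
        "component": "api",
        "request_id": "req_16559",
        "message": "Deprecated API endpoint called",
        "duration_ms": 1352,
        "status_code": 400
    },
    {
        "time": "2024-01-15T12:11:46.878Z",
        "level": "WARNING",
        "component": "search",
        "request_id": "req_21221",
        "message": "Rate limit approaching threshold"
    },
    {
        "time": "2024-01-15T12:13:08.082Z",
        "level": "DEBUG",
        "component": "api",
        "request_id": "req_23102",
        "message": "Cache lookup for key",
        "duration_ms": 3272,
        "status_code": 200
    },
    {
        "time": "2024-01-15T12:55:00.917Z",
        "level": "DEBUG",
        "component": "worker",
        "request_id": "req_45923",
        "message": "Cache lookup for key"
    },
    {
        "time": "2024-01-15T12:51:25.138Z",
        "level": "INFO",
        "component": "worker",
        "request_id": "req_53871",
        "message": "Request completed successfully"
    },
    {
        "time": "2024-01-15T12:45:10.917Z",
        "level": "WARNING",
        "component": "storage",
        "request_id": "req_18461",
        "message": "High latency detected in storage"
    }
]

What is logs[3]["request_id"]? "req_45923"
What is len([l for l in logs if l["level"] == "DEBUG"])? 2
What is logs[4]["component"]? "worker"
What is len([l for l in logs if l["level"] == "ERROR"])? 0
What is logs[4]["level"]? "INFO"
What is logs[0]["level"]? "WARNING"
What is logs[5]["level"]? "WARNING"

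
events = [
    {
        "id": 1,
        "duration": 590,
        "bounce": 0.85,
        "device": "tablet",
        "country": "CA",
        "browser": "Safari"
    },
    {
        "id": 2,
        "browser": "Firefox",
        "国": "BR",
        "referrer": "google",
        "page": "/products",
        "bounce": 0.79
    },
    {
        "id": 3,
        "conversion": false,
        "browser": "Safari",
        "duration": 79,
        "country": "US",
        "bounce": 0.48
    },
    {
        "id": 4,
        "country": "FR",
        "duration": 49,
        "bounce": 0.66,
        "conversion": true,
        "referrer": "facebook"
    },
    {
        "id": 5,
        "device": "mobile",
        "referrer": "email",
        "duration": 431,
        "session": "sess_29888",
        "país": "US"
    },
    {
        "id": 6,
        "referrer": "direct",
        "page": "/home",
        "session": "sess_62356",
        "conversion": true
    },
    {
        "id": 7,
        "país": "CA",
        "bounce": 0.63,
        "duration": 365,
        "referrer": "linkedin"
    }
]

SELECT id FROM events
[1, 2, 3, 4, 5, 6, 7]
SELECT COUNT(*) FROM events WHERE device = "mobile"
1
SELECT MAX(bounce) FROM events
0.85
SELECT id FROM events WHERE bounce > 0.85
[]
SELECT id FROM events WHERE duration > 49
[1, 3, 5, 7]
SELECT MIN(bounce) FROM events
0.48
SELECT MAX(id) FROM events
7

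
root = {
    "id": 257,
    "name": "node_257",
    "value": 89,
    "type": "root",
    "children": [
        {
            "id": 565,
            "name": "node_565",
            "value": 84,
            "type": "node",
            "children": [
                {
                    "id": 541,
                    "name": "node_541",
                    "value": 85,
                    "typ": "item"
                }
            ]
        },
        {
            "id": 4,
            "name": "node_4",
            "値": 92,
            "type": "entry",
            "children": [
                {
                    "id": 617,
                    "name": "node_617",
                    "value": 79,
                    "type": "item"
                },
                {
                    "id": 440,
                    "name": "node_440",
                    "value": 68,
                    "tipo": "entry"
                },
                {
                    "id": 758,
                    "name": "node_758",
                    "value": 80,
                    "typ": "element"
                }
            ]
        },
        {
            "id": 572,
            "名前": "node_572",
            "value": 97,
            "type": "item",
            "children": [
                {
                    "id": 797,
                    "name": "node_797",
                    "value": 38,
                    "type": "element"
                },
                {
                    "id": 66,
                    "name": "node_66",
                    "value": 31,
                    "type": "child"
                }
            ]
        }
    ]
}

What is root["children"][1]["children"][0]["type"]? "item"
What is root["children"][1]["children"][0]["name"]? "node_617"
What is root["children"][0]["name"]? "node_565"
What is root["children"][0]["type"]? "node"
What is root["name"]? "node_257"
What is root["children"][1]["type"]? "entry"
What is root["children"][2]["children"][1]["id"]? 66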